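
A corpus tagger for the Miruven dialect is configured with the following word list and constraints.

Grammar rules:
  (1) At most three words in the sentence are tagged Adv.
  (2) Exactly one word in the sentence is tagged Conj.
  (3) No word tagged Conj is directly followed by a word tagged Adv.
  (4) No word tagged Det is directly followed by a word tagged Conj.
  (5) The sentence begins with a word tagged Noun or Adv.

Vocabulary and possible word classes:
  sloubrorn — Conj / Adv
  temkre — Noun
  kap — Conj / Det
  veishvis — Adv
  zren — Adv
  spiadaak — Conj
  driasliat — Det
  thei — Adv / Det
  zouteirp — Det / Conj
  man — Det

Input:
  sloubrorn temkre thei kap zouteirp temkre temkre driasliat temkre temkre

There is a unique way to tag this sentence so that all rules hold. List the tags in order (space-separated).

Candidates per position — 1:sloubrorn {Conj,Adv}; 2:temkre {Noun}; 3:thei {Adv,Det}; 4:kap {Conj,Det}; 5:zouteirp {Det,Conj}; 6:temkre {Noun}; 7:temkre {Noun}; 8:driasliat {Det}; 9:temkre {Noun}; 10:temkre {Noun}.
Word 1 cannot be Conj — rule 5 would then fail for every completion. It is Adv.
The remaining ambiguous positions (3, 4, 5) are resolved jointly — only one combination satisfies every rule.
That leaves exactly one tagging: Adv Noun Adv Conj Det Noun Noun Det Noun Noun.
Rule-by-rule: rule 1 ✓; rule 2 ✓; rule 3 ✓; rule 4 ✓; rule 5 ✓.

Adv Noun Adv Conj Det Noun Noun Det Noun Noun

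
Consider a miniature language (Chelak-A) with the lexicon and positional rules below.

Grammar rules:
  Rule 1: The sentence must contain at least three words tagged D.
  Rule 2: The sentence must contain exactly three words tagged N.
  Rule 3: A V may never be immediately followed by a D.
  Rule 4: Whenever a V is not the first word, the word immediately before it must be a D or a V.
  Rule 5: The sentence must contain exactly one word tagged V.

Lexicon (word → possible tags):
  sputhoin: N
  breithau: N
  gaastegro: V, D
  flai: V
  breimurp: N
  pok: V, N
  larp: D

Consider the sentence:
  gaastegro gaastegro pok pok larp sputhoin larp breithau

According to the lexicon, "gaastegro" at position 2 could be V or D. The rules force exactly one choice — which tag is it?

D

Candidates per position — 1:gaastegro {V,D}; 2:gaastegro {V,D}; 3:pok {V,N}; 4:pok {V,N}; 5:larp {D}; 6:sputhoin {N}; 7:larp {D}; 8:breithau {N}.
If word 4 were V, no tagging could satisfy rule 3; so word 4 is N.
If word 3 were N, no tagging could satisfy rule 2; so word 3 is V.
If word 1 were V, no tagging could satisfy rule 5; so word 1 is D.
If word 2 were V, no tagging could satisfy rule 5; so word 2 is D.
The only consistent sequence is: D D V N D N D N.
Checking: rule 1 satisfied; rule 2 satisfied; rule 3 satisfied; rule 4 satisfied; rule 5 satisfied.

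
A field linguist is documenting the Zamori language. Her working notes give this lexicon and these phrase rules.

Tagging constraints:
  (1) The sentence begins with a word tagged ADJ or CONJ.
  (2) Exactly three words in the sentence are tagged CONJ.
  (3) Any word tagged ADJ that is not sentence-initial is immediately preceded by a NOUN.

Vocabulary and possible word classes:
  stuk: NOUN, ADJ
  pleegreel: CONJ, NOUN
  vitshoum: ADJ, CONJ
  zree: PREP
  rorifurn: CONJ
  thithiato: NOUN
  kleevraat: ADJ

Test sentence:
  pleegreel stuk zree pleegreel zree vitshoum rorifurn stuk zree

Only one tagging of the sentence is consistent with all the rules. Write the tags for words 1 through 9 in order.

CONJ NOUN PREP NOUN PREP CONJ CONJ NOUN PREP

Candidates per position — 1:pleegreel {CONJ,NOUN}; 2:stuk {NOUN,ADJ}; 3:zree {PREP}; 4:pleegreel {CONJ,NOUN}; 5:zree {PREP}; 6:vitshoum {ADJ,CONJ}; 7:rorifurn {CONJ}; 8:stuk {NOUN,ADJ}; 9:zree {PREP}.
Word 1 cannot be NOUN — rule 1 would then fail for every completion. It is CONJ.
Word 2 cannot be ADJ — rule 3 would then fail for every completion. It is NOUN.
Word 6 cannot be ADJ — rule 3 would then fail for every completion. It is CONJ.
Word 8 cannot be ADJ — rule 3 would then fail for every completion. It is NOUN.
Word 4 cannot be CONJ — rule 2 would then fail for every completion. It is NOUN.
The only consistent sequence is: CONJ NOUN PREP NOUN PREP CONJ CONJ NOUN PREP.
Check: rule 1 ok; rule 2 ok; rule 3 ok.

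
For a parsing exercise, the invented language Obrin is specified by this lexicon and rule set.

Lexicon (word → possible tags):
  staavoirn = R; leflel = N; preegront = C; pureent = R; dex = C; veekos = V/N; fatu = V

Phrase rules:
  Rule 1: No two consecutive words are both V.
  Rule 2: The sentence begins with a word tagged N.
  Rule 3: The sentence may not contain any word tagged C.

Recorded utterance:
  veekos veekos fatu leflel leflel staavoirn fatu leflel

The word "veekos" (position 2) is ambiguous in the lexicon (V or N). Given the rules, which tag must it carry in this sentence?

Candidates per position — 1:veekos {V,N}; 2:veekos {V,N}; 3:fatu {V}; 4:leflel {N}; 5:leflel {N}; 6:staavoirn {R}; 7:fatu {V}; 8:leflel {N}.
Position 1: V is ruled out by rule 2; that leaves N.
Position 2: V is ruled out by rule 1; that leaves N.
That leaves exactly one tagging: N N V N N R V N.
Rule-by-rule: rule 1 holds; rule 2 holds; rule 3 holds.

N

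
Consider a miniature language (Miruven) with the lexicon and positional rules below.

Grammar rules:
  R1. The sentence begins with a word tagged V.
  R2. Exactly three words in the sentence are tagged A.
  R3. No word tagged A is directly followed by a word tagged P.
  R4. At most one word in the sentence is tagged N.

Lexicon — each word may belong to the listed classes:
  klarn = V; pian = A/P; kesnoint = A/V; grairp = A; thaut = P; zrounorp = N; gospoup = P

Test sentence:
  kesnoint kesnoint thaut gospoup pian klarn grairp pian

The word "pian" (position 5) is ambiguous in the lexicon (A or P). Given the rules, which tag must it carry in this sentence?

A

Candidates per position — 1:kesnoint {A,V}; 2:kesnoint {A,V}; 3:thaut {P}; 4:gospoup {P}; 5:pian {A,P}; 6:klarn {V}; 7:grairp {A}; 8:pian {A,P}.
Position 1: A is ruled out by rule 1; that leaves V.
Position 2: A is ruled out by rule 3; that leaves V.
Position 5: P is ruled out by rule 2; that leaves A.
Position 8: P is ruled out by rule 2; that leaves A.
The only consistent sequence is: V V P P A V A A.
Checking: rule 1 ✓; rule 2 ✓; rule 3 ✓; rule 4 ✓.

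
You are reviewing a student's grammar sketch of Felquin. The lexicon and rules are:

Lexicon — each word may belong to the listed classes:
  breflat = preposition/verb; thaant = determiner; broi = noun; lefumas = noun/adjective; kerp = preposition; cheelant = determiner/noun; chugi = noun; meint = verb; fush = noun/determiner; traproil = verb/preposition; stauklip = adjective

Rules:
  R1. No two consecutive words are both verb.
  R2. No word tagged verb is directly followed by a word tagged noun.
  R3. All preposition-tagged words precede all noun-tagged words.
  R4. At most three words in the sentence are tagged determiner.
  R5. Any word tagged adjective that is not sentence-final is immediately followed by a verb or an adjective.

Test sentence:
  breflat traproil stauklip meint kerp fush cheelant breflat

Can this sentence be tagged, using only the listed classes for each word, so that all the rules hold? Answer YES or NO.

Candidates per position — 1:breflat {preposition,verb}; 2:traproil {verb,preposition}; 3:stauklip {adjective}; 4:meint {verb}; 5:kerp {preposition}; 6:fush {noun,determiner}; 7:cheelant {determiner,noun}; 8:breflat {preposition,verb}.
One satisfying assignment: preposition verb adjective verb preposition determiner determiner preposition.
Verifying each rule — rule 1 holds; rule 2 holds; rule 3 holds; rule 4 holds; rule 5 holds.

YES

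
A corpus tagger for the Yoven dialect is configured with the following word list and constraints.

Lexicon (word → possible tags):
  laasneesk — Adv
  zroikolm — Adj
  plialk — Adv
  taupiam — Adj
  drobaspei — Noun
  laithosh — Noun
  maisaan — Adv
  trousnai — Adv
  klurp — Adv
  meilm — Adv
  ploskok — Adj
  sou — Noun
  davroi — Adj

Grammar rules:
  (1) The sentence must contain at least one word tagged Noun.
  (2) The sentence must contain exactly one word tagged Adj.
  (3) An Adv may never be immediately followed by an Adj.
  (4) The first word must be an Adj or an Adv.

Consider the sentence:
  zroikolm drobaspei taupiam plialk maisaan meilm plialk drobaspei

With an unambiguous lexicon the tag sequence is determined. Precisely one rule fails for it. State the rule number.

Fixed tagging: Adj Noun Adj Adv Adv Adv Adv Noun.
Rule check: R1 ok, R2 fails, R3 ok, R4 ok.
Only rule 2 fails.

2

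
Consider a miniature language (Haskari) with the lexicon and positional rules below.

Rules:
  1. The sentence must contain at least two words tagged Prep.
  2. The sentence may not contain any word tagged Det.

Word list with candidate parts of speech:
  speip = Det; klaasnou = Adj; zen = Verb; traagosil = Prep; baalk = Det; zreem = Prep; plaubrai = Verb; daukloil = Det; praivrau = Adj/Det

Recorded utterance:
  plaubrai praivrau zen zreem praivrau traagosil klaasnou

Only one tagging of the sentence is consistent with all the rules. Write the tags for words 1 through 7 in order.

Verb Adj Verb Prep Adj Prep Adj

Candidates per position — 1:plaubrai {Verb}; 2:praivrau {Adj,Det}; 3:zen {Verb}; 4:zreem {Prep}; 5:praivrau {Adj,Det}; 6:traagosil {Prep}; 7:klaasnou {Adj}.
At position 2, choosing Det makes rule 2 impossible to satisfy; hence Adj.
At position 5, choosing Det makes rule 2 impossible to satisfy; hence Adj.
The unique satisfying tagging is: Verb Adj Verb Prep Adj Prep Adj.
Rule-by-rule: rule 1 satisfied; rule 2 satisfied.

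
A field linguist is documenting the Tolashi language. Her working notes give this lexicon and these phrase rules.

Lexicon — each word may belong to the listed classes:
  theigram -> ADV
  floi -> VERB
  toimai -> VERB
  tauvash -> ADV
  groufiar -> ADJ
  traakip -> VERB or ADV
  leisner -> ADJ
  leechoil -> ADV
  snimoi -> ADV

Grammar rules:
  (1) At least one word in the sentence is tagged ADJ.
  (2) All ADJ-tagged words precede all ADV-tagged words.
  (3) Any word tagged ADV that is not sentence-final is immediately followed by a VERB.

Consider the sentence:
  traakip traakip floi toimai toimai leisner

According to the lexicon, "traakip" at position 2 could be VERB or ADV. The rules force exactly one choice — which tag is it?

VERB

Candidates per position — 1:traakip {VERB,ADV}; 2:traakip {VERB,ADV}; 3:floi {VERB}; 4:toimai {VERB}; 5:toimai {VERB}; 6:leisner {ADJ}.
Position 1: tagging it ADV would leave rule 2 unsatisfiable, so it must be VERB.
Position 2: tagging it ADV would leave rule 2 unsatisfiable, so it must be VERB.
That leaves exactly one tagging: VERB VERB VERB VERB VERB ADJ.
Check: rule 1 holds; rule 2 holds; rule 3 holds.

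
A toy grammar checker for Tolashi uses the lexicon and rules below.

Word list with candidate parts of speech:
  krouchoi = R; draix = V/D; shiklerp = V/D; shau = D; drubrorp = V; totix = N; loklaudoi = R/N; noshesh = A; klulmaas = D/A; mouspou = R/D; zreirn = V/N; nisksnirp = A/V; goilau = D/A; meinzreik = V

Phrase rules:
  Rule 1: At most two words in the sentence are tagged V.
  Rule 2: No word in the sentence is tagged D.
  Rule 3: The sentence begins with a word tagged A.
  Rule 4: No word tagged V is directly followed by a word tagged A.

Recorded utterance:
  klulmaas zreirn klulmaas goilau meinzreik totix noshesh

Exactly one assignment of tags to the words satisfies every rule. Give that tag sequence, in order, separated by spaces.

Candidates per position — 1:klulmaas {D,A}; 2:zreirn {V,N}; 3:klulmaas {D,A}; 4:goilau {D,A}; 5:meinzreik {V}; 6:totix {N}; 7:noshesh {A}.
If word 1 were D, no tagging could satisfy rule 2; so word 1 is A.
If word 3 were D, no tagging could satisfy rule 2; so word 3 is A.
If word 4 were D, no tagging could satisfy rule 2; so word 4 is A.
If word 2 were V, no tagging could satisfy rule 4; so word 2 is N.
The unique satisfying tagging is: A N A A V N A.
Verifying each rule — rule 1 satisfied; rule 2 satisfied; rule 3 satisfied; rule 4 satisfied.

A N A A V N A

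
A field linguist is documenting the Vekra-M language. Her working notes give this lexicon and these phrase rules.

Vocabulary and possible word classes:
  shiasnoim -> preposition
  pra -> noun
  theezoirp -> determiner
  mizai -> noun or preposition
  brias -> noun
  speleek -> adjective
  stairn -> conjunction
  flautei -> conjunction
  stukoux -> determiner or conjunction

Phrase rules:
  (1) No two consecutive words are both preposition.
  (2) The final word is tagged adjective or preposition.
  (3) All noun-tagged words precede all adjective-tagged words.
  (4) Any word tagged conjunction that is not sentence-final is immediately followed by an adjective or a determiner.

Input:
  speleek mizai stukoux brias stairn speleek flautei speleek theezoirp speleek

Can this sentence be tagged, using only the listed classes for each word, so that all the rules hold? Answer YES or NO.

Candidates per position — 1:speleek {adjective}; 2:mizai {noun,preposition}; 3:stukoux {determiner,conjunction}; 4:brias {noun}; 5:stairn {conjunction}; 6:speleek {adjective}; 7:flautei {conjunction}; 8:speleek {adjective}; 9:theezoirp {determiner}; 10:speleek {adjective}.
Rule 3 cannot be satisfied by any choice of tags from the lexicon.
So there is no consistent tagging.

NO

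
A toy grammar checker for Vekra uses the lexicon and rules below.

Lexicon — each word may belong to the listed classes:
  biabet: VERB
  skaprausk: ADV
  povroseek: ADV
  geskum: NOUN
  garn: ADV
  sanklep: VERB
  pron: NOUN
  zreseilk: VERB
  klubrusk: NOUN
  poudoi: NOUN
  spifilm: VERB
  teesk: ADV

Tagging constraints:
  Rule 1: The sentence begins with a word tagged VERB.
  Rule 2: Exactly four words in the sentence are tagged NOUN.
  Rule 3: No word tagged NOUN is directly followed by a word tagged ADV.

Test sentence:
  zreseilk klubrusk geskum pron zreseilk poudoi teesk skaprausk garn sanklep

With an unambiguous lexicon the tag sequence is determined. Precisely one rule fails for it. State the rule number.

3

Fixed tagging: VERB NOUN NOUN NOUN VERB NOUN ADV ADV ADV VERB.
Rule check: R1 ✓, R2 ✓, R3 ✗.
Only rule 3 fails.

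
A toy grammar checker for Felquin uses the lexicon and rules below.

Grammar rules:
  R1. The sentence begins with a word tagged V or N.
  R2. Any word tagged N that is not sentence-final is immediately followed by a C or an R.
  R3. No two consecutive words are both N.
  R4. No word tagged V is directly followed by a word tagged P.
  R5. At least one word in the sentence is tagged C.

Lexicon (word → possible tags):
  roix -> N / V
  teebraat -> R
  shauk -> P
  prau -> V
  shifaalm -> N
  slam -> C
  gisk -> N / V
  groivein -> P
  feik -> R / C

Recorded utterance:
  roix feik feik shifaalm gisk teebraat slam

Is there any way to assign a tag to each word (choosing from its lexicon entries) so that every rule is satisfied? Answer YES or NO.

NO

Candidates per position — 1:roix {N,V}; 2:feik {R,C}; 3:feik {R,C}; 4:shifaalm {N}; 5:gisk {N,V}; 6:teebraat {R}; 7:slam {C}.
Rule 2 cannot be satisfied by any choice of tags from the lexicon.
So there is no consistent tagging.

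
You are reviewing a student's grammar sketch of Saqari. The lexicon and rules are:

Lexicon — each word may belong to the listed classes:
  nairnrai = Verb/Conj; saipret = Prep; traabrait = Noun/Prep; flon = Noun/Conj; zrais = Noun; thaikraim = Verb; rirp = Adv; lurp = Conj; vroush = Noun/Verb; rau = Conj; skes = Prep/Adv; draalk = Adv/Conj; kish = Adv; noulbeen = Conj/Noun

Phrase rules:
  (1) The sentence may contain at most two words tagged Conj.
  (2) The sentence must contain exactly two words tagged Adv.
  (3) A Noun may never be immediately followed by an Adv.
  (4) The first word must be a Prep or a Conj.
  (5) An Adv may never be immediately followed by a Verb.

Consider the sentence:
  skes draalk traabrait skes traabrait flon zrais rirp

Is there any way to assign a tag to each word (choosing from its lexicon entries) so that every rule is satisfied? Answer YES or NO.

NO

Candidates per position — 1:skes {Prep,Adv}; 2:draalk {Adv,Conj}; 3:traabrait {Noun,Prep}; 4:skes {Prep,Adv}; 5:traabrait {Noun,Prep}; 6:flon {Noun,Conj}; 7:zrais {Noun}; 8:rirp {Adv}.
Rule 3 cannot be satisfied by any choice of tags from the lexicon.
So there is no consistent tagging.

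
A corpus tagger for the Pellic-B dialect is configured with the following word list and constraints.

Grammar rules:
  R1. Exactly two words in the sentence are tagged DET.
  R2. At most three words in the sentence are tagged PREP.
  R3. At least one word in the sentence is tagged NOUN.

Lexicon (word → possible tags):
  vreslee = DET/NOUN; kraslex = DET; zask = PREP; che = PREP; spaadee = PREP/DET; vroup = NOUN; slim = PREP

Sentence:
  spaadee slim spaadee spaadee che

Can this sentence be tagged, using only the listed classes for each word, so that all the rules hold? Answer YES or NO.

Candidates per position — 1:spaadee {PREP,DET}; 2:slim {PREP}; 3:spaadee {PREP,DET}; 4:spaadee {PREP,DET}; 5:che {PREP}.
Rule 3 cannot be satisfied by any choice of tags from the lexicon.
So there is no consistent tagging.

NO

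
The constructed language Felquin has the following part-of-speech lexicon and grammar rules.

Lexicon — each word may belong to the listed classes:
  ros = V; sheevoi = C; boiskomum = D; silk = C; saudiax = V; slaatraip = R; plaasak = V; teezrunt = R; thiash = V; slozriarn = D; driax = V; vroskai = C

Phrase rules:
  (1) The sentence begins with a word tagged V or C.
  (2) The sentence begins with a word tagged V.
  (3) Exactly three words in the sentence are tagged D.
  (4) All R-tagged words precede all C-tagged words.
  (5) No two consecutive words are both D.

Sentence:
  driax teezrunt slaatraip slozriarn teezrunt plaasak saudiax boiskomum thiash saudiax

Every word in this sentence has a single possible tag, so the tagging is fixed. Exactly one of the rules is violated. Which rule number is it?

3

Fixed tagging: V R R D R V V D V V.
Applying the rules: R1 pass, R2 pass, R3 fail, R4 pass, R5 pass.
Only rule 3 fails.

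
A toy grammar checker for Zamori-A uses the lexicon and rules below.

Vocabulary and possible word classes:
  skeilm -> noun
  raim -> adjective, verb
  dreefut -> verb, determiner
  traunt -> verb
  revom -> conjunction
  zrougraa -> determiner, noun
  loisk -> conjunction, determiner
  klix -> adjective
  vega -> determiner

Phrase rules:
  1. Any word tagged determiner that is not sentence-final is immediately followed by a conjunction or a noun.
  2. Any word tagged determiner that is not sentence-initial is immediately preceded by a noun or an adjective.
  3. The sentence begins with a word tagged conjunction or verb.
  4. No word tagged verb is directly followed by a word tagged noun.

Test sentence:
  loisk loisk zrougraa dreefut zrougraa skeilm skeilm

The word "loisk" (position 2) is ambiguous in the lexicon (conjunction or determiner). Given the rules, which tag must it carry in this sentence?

conjunction

Candidates per position — 1:loisk {conjunction,determiner}; 2:loisk {conjunction,determiner}; 3:zrougraa {determiner,noun}; 4:dreefut {verb,determiner}; 5:zrougraa {determiner,noun}; 6:skeilm {noun}; 7:skeilm {noun}.
At position 1, choosing determiner makes rule 3 impossible to satisfy; hence conjunction.
At position 2, choosing determiner makes rule 2 impossible to satisfy; hence conjunction.
At position 3, choosing determiner makes rule 1 impossible to satisfy; hence noun.
At position 5, choosing determiner makes rule 2 impossible to satisfy; hence noun.
At position 4, choosing verb makes rule 4 impossible to satisfy; hence determiner.
So the tagging must be: conjunction conjunction noun determiner noun noun noun.
Verifying each rule — rule 1 ✓; rule 2 ✓; rule 3 ✓; rule 4 ✓.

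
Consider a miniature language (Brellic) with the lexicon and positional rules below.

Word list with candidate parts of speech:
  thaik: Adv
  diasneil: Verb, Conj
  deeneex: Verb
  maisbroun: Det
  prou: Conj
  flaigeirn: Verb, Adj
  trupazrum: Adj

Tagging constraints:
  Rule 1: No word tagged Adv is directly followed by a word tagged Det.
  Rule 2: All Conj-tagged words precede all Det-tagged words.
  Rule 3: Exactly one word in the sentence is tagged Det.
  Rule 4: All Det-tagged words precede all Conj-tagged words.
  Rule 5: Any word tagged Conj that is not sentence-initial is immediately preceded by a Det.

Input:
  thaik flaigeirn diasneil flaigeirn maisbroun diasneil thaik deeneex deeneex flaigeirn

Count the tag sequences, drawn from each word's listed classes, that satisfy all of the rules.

8

Candidates per position — 1:thaik {Adv}; 2:flaigeirn {Verb,Adj}; 3:diasneil {Verb,Conj}; 4:flaigeirn {Verb,Adj}; 5:maisbroun {Det}; 6:diasneil {Verb,Conj}; 7:thaik {Adv}; 8:deeneex {Verb}; 9:deeneex {Verb}; 10:flaigeirn {Verb,Adj}.
There are 32 candidate sequences in total.
Checking each against the rules leaves 8 sequences.
Count = 8.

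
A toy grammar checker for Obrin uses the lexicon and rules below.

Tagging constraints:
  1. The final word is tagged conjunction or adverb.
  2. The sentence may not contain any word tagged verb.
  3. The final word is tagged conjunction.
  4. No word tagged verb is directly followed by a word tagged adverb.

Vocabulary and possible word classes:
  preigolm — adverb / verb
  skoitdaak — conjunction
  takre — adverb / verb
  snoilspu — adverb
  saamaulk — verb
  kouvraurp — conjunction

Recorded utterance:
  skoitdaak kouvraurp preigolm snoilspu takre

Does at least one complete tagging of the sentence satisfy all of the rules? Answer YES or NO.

NO

Candidates per position — 1:skoitdaak {conjunction}; 2:kouvraurp {conjunction}; 3:preigolm {adverb,verb}; 4:snoilspu {adverb}; 5:takre {adverb,verb}.
Rule 3 cannot be satisfied by any choice of tags from the lexicon.
So there is no consistent tagging.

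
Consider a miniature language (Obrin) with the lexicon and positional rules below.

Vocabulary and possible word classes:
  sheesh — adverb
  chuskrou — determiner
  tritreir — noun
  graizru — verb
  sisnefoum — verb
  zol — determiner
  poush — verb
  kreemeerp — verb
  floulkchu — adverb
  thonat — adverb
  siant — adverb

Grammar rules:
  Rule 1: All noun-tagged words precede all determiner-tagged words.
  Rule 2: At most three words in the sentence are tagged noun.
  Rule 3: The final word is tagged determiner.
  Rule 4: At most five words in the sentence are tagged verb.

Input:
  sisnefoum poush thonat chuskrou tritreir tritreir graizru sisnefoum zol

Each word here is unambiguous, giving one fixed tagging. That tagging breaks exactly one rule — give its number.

1

Fixed tagging: verb verb adverb determiner noun noun verb verb determiner.
Checking each rule: R1 fail, R2 pass, R3 pass, R4 pass.
Only rule 1 fails.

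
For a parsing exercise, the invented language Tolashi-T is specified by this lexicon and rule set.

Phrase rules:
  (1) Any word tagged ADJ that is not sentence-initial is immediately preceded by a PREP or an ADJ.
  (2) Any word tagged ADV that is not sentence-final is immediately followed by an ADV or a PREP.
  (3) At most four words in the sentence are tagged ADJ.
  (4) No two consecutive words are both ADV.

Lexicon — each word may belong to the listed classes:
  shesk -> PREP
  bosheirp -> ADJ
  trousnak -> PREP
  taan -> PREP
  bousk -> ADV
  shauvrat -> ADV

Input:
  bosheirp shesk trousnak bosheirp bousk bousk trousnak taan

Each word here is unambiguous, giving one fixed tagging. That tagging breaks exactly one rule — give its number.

4

Fixed tagging: ADJ PREP PREP ADJ ADV ADV PREP PREP.
Applying the rules: R1 ✓, R2 ✓, R3 ✓, R4 ✗.
Only rule 4 fails.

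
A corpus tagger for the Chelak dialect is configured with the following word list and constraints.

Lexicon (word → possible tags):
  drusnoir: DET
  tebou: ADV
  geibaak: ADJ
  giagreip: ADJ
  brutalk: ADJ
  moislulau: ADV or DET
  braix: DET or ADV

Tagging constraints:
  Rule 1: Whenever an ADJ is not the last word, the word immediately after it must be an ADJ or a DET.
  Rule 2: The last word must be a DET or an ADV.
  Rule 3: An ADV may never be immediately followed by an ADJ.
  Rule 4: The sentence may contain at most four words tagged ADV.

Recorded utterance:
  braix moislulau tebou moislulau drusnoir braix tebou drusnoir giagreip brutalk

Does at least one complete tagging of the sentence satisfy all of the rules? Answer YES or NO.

Candidates per position — 1:braix {DET,ADV}; 2:moislulau {ADV,DET}; 3:tebou {ADV}; 4:moislulau {ADV,DET}; 5:drusnoir {DET}; 6:braix {DET,ADV}; 7:tebou {ADV}; 8:drusnoir {DET}; 9:giagreip {ADJ}; 10:brutalk {ADJ}.
Rule 2 cannot be satisfied by any choice of tags from the lexicon.
So there is no consistent tagging.

NO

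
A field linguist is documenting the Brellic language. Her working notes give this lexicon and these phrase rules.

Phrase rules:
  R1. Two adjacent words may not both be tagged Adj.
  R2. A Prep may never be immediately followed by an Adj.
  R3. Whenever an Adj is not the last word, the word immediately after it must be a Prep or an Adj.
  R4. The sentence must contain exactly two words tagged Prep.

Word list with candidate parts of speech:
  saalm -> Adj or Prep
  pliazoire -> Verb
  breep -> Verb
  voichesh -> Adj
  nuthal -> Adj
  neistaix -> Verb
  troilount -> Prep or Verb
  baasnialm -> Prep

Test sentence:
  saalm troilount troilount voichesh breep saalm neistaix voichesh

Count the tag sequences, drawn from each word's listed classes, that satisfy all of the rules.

Candidates per position — 1:saalm {Adj,Prep}; 2:troilount {Prep,Verb}; 3:troilount {Prep,Verb}; 4:voichesh {Adj}; 5:breep {Verb}; 6:saalm {Adj,Prep}; 7:neistaix {Verb}; 8:voichesh {Adj}.
There are 16 candidate sequences in total.
Rule 3 cannot be satisfied by any choice of tags from the lexicon.
So there is no consistent tagging.
Count = 0.

0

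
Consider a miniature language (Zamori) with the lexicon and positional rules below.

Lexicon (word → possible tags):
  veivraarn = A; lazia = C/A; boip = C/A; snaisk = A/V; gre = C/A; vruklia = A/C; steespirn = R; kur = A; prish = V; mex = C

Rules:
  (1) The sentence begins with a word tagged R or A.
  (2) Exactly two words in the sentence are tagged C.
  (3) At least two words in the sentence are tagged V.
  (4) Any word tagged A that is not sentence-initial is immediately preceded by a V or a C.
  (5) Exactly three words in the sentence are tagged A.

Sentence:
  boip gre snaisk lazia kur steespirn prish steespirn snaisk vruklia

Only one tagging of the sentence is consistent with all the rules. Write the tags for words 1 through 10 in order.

A C V C A R V R V A

Candidates per position — 1:boip {C,A}; 2:gre {C,A}; 3:snaisk {A,V}; 4:lazia {C,A}; 5:kur {A}; 6:steespirn {R}; 7:prish {V}; 8:steespirn {R}; 9:snaisk {A,V}; 10:vruklia {A,C}.
Word 1 cannot be C — rule 1 would then fail for every completion. It is A.
Word 2 cannot be A — rule 4 would then fail for every completion. It is C.
Word 4 cannot be A — rule 4 would then fail for every completion. It is C.
Word 9 cannot be A — rule 4 would then fail for every completion. It is V.
Word 10 cannot be C — rule 2 would then fail for every completion. It is A.
Word 3 cannot be A — rule 5 would then fail for every completion. It is V.
The only consistent sequence is: A C V C A R V R V A.
Check: rule 1 satisfied; rule 2 satisfied; rule 3 satisfied; rule 4 satisfied; rule 5 satisfied.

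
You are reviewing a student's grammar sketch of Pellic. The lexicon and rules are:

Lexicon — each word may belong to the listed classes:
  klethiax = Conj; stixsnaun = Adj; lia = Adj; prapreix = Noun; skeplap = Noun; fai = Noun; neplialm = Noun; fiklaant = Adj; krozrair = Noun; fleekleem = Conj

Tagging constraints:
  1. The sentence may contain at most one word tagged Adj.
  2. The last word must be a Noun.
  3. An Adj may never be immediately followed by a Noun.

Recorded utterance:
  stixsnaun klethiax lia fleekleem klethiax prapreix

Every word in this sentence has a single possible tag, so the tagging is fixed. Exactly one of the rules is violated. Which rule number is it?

Fixed tagging: Adj Conj Adj Conj Conj Noun.
Rule check: R1 fails, R2 ok, R3 ok.
Only rule 1 fails.

1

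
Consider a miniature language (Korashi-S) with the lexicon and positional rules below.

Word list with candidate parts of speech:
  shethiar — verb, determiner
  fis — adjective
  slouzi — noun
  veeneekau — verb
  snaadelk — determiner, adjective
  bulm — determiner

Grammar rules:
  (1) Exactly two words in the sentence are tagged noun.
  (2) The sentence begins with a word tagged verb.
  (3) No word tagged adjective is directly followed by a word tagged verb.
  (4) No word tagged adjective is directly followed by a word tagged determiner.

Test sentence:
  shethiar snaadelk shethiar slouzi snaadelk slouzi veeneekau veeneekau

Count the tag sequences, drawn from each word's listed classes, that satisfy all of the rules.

Candidates per position — 1:shethiar {verb,determiner}; 2:snaadelk {determiner,adjective}; 3:shethiar {verb,determiner}; 4:slouzi {noun}; 5:snaadelk {determiner,adjective}; 6:slouzi {noun}; 7:veeneekau {verb}; 8:veeneekau {verb}.
There are 16 candidate sequences in total.
The sequences that satisfy every rule: verb determiner verb noun determiner noun verb verb; verb determiner verb noun adjective noun verb verb; verb determiner determiner noun determiner noun verb verb; verb determiner determiner noun adjective noun verb verb.
Count = 4.

4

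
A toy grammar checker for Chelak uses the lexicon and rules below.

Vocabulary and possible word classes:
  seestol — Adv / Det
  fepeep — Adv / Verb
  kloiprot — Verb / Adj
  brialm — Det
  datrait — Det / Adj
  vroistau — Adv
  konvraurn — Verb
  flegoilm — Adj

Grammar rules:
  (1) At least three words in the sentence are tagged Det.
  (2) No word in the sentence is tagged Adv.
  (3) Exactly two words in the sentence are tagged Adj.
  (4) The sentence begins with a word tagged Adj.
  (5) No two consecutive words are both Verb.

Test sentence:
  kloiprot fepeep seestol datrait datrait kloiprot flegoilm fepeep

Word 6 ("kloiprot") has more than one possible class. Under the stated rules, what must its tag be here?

Candidates per position — 1:kloiprot {Verb,Adj}; 2:fepeep {Adv,Verb}; 3:seestol {Adv,Det}; 4:datrait {Det,Adj}; 5:datrait {Det,Adj}; 6:kloiprot {Verb,Adj}; 7:flegoilm {Adj}; 8:fepeep {Adv,Verb}.
At position 1, choosing Verb makes rule 4 impossible to satisfy; hence Adj.
At position 2, choosing Adv makes rule 2 impossible to satisfy; hence Verb.
At position 3, choosing Adv makes rule 1 impossible to satisfy; hence Det.
At position 4, choosing Adj makes rule 1 impossible to satisfy; hence Det.
At position 5, choosing Adj makes rule 1 impossible to satisfy; hence Det.
At position 6, choosing Adj makes rule 3 impossible to satisfy; hence Verb.
At position 8, choosing Adv makes rule 2 impossible to satisfy; hence Verb.
That leaves exactly one tagging: Adj Verb Det Det Det Verb Adj Verb.
Rule-by-rule: rule 1 holds; rule 2 holds; rule 3 holds; rule 4 holds; rule 5 holds.

Verb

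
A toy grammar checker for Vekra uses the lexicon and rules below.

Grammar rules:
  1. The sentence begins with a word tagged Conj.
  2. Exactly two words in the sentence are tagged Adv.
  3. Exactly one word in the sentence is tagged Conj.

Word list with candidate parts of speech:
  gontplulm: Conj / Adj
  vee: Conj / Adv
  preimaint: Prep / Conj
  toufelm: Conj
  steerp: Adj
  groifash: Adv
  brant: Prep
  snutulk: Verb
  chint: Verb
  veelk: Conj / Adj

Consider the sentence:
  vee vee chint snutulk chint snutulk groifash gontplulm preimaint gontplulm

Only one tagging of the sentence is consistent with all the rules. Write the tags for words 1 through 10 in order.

Conj Adv Verb Verb Verb Verb Adv Adj Prep Adj

Candidates per position — 1:vee {Conj,Adv}; 2:vee {Conj,Adv}; 3:chint {Verb}; 4:snutulk {Verb}; 5:chint {Verb}; 6:snutulk {Verb}; 7:groifash {Adv}; 8:gontplulm {Conj,Adj}; 9:preimaint {Prep,Conj}; 10:gontplulm {Conj,Adj}.
If word 1 were Adv, no tagging could satisfy rule 1; so word 1 is Conj.
If word 2 were Conj, no tagging could satisfy rule 2; so word 2 is Adv.
If word 8 were Conj, no tagging could satisfy rule 3; so word 8 is Adj.
If word 9 were Conj, no tagging could satisfy rule 3; so word 9 is Prep.
If word 10 were Conj, no tagging could satisfy rule 3; so word 10 is Adj.
That leaves exactly one tagging: Conj Adv Verb Verb Verb Verb Adv Adj Prep Adj.
Check: rule 1 ok; rule 2 ok; rule 3 ok.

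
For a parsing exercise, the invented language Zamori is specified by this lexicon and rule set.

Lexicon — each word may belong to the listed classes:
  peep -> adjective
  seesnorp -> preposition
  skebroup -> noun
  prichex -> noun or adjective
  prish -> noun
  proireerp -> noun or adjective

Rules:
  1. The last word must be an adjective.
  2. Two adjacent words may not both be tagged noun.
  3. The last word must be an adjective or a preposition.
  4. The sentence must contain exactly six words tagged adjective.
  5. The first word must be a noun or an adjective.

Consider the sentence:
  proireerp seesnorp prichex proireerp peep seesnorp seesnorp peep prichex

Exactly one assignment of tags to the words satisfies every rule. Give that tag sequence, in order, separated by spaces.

Candidates per position — 1:proireerp {noun,adjective}; 2:seesnorp {preposition}; 3:prichex {noun,adjective}; 4:proireerp {noun,adjective}; 5:peep {adjective}; 6:seesnorp {preposition}; 7:seesnorp {preposition}; 8:peep {adjective}; 9:prichex {noun,adjective}.
At position 1, choosing noun makes rule 4 impossible to satisfy; hence adjective.
At position 3, choosing noun makes rule 4 impossible to satisfy; hence adjective.
At position 4, choosing noun makes rule 4 impossible to satisfy; hence adjective.
At position 9, choosing noun makes rule 1 impossible to satisfy; hence adjective.
The unique satisfying tagging is: adjective preposition adjective adjective adjective preposition preposition adjective adjective.
Checking: rule 1 ✓; rule 2 ✓; rule 3 ✓; rule 4 ✓; rule 5 ✓.

adjective preposition adjective adjective adjective preposition preposition adjective adjective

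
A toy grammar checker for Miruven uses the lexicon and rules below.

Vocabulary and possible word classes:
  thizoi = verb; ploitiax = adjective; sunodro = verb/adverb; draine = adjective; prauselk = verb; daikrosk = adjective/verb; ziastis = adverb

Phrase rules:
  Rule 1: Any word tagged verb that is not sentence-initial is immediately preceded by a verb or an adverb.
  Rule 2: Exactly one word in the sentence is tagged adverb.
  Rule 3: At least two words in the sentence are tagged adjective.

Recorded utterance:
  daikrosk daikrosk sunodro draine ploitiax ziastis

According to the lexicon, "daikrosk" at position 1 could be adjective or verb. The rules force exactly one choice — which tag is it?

verb

Candidates per position — 1:daikrosk {adjective,verb}; 2:daikrosk {adjective,verb}; 3:sunodro {verb,adverb}; 4:draine {adjective}; 5:ploitiax {adjective}; 6:ziastis {adverb}.
At position 3, choosing adverb makes rule 2 impossible to satisfy; hence verb.
At position 1, choosing adjective makes rule 1 impossible to satisfy; hence verb.
At position 2, choosing adjective makes rule 1 impossible to satisfy; hence verb.
The unique satisfying tagging is: verb verb verb adjective adjective adverb.
Verifying each rule — rule 1 ✓; rule 2 ✓; rule 3 ✓.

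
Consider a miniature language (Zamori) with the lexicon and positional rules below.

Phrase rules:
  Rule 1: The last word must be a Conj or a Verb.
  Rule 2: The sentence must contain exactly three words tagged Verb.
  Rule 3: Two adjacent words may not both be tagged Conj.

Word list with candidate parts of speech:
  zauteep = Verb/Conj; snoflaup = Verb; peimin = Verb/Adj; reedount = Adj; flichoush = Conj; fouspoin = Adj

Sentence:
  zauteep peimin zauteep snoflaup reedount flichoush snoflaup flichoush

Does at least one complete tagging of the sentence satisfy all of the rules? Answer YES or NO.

YES

Candidates per position — 1:zauteep {Verb,Conj}; 2:peimin {Verb,Adj}; 3:zauteep {Verb,Conj}; 4:snoflaup {Verb}; 5:reedount {Adj}; 6:flichoush {Conj}; 7:snoflaup {Verb}; 8:flichoush {Conj}.
One satisfying assignment: Conj Adj Verb Verb Adj Conj Verb Conj.
Checking: rule 1 ok; rule 2 ok; rule 3 ok.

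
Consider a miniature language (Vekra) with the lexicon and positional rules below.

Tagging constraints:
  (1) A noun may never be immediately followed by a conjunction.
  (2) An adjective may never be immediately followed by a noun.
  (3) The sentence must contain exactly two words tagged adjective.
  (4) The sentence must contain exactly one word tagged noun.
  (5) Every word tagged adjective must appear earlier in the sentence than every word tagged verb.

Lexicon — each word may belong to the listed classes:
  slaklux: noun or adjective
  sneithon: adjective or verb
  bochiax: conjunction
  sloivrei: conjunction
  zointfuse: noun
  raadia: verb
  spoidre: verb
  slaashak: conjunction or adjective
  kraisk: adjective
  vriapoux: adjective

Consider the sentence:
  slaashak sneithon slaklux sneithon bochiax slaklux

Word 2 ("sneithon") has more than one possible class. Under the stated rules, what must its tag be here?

Candidates per position — 1:slaashak {conjunction,adjective}; 2:sneithon {adjective,verb}; 3:slaklux {noun,adjective}; 4:sneithon {adjective,verb}; 5:bochiax {conjunction}; 6:slaklux {noun,adjective}.
Position 2: the remaining choice is settled jointly with positions 1, 3, 4, 6 — only adjective at position 2 is part of a tagging that satisfies every rule.
The unique satisfying tagging is: conjunction adjective adjective verb conjunction noun.
Checking: rule 1 satisfied; rule 2 satisfied; rule 3 satisfied; rule 4 satisfied; rule 5 satisfied.

adjective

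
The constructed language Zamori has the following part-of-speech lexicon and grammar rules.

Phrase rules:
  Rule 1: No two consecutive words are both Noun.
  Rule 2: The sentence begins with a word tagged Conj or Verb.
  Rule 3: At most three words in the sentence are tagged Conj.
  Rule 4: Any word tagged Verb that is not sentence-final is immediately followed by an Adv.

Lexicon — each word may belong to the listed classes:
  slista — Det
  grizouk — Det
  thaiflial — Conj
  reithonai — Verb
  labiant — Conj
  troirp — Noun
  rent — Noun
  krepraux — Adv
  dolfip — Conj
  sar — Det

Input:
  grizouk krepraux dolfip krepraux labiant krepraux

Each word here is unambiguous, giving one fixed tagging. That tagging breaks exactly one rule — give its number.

Fixed tagging: Det Adv Conj Adv Conj Adv.
Rule check: R1 pass, R2 fail, R3 pass, R4 pass.
Only rule 2 fails.

2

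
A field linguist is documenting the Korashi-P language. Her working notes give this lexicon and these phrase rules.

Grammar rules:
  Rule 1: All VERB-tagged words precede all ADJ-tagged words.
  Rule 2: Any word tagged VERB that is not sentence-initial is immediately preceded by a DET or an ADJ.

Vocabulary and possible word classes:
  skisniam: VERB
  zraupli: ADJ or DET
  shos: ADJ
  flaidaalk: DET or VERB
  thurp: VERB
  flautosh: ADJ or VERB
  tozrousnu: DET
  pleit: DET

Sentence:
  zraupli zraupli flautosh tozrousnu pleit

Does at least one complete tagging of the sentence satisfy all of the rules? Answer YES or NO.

YES

Candidates per position — 1:zraupli {ADJ,DET}; 2:zraupli {ADJ,DET}; 3:flautosh {ADJ,VERB}; 4:tozrousnu {DET}; 5:pleit {DET}.
One satisfying assignment: DET DET ADJ DET DET.
Rule-by-rule: rule 1 holds; rule 2 holds.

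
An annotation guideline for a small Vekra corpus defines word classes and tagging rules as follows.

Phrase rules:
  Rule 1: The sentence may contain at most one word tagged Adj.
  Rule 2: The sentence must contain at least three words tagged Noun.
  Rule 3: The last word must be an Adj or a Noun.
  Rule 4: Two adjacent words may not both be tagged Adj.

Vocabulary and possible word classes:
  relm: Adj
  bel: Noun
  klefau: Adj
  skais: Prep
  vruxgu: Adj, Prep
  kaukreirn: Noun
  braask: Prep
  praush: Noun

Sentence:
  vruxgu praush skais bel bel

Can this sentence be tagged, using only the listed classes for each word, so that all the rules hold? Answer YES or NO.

Candidates per position — 1:vruxgu {Adj,Prep}; 2:praush {Noun}; 3:skais {Prep}; 4:bel {Noun}; 5:bel {Noun}.
One satisfying assignment: Prep Noun Prep Noun Noun.
Verifying each rule — rule 1 ok; rule 2 ok; rule 3 ok; rule 4 ok.

YES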